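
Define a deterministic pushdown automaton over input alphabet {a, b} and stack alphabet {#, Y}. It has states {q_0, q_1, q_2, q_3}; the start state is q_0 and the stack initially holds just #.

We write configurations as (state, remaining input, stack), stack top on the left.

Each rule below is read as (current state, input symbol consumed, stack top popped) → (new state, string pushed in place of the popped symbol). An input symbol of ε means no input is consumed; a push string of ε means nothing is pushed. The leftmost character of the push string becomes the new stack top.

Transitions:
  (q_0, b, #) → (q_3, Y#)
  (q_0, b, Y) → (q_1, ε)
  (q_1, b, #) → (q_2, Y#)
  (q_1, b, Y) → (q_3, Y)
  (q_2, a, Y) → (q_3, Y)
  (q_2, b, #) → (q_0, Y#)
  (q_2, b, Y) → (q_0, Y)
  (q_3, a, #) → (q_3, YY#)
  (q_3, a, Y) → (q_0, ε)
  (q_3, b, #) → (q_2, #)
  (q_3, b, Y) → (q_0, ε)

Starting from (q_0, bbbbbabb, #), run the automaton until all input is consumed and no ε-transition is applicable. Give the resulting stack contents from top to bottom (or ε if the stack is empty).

(q_0, bbbbbabb, #)
  read b, top #: go to q_3, push Y# → (q_3, bbbbabb, Y#)
  read b, top Y: go to q_0, push ε → (q_0, bbbabb, #)
  read b, top #: go to q_3, push Y# → (q_3, bbabb, Y#)
  read b, top Y: go to q_0, push ε → (q_0, babb, #)
  read b, top #: go to q_3, push Y# → (q_3, abb, Y#)
  read a, top Y: go to q_0, push ε → (q_0, bb, #)
  read b, top #: go to q_3, push Y# → (q_3, b, Y#)
  read b, top Y: go to q_0, push ε → (q_0, ε, #)
All input consumed in state q_0 with stack #.

#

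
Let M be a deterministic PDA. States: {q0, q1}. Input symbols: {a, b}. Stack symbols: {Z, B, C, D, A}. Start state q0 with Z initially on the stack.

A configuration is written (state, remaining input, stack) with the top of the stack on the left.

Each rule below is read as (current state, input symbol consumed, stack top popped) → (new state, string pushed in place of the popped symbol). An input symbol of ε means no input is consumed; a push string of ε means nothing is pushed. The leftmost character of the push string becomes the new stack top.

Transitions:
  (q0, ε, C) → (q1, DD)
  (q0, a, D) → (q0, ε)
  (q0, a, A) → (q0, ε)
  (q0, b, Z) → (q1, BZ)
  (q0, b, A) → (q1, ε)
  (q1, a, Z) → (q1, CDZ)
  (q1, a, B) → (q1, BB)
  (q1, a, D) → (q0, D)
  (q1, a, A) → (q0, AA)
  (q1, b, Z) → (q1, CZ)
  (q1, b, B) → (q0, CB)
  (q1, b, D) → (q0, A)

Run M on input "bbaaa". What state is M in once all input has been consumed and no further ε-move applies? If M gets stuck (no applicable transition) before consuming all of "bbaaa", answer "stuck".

(q0, bbaaa, Z)
  read b, top Z: go to q1, push BZ → (q1, baaa, BZ)
  read b, top B: go to q0, push CB → (q0, aaa, CBZ)
  ε-move, top C: go to q1, push DD → (q1, aaa, DDBZ)
  read a, top D: go to q0, push D → (q0, aa, DDBZ)
  read a, top D: go to q0, push ε → (q0, a, DBZ)
  read a, top D: go to q0, push ε → (q0, ε, BZ)
All input consumed; M is in state q0.

q0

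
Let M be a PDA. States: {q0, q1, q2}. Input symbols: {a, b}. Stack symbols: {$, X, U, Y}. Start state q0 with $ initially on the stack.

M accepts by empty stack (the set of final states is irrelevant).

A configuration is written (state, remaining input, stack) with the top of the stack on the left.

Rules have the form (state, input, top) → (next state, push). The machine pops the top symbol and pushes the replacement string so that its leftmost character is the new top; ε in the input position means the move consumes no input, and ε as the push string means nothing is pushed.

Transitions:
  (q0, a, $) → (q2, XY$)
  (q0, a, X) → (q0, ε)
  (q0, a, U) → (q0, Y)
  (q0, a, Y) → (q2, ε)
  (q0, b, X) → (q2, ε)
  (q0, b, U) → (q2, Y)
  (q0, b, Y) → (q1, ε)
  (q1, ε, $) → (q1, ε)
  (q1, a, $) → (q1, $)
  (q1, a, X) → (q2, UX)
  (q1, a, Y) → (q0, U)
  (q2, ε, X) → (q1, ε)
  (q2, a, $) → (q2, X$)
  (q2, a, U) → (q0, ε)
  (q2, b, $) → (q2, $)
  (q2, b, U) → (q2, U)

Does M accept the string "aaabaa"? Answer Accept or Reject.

Accept

One accepting computation: (q0, aaabaa, $) ⊢ (q2, aabaa, XY$) ⊢ (q1, aabaa, Y$) ⊢ (q0, abaa, U$) ⊢ (q0, baa, Y$) ⊢ (q1, aa, $) ⊢ (q1, a, $) ⊢ (q1, ε, $) ⊢ (q1, ε, ε)
All input consumed and the stack is empty.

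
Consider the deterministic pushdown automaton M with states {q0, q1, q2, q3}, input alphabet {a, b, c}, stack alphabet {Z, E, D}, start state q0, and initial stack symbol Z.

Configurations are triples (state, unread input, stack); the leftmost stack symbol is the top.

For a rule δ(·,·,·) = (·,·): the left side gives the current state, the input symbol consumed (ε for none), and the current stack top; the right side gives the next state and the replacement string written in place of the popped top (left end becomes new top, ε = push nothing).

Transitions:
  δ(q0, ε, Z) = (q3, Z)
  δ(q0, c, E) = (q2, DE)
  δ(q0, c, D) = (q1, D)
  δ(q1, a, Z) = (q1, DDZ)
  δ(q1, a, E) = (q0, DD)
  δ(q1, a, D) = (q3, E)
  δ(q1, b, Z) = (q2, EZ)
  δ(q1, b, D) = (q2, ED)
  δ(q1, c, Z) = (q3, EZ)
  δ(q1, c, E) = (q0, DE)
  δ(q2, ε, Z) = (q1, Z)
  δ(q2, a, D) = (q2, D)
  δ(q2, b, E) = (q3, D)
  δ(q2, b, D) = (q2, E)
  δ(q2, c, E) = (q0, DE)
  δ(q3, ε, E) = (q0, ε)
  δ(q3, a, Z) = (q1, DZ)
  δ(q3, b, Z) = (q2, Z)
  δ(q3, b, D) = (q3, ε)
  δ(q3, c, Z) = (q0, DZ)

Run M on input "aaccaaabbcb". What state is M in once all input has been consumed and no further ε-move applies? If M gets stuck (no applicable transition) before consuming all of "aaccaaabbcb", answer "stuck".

(q0, aaccaaabbcb, Z)
  ε-move, top Z: go to q3, push Z → (q3, aaccaaabbcb, Z)
  read a, top Z: go to q1, push DZ → (q1, accaaabbcb, DZ)
  read a, top D: go to q3, push E → (q3, ccaaabbcb, EZ)
  ε-move, top E: go to q0, push ε → (q0, ccaaabbcb, Z)
  ε-move, top Z: go to q3, push Z → (q3, ccaaabbcb, Z)
  read c, top Z: go to q0, push DZ → (q0, caaabbcb, DZ)
  read c, top D: go to q1, push D → (q1, aaabbcb, DZ)
  read a, top D: go to q3, push E → (q3, aabbcb, EZ)
  ε-move, top E: go to q0, push ε → (q0, aabbcb, Z)
  ε-move, top Z: go to q3, push Z → (q3, aabbcb, Z)
  read a, top Z: go to q1, push DZ → (q1, abbcb, DZ)
  read a, top D: go to q3, push E → (q3, bbcb, EZ)
  ε-move, top E: go to q0, push ε → (q0, bbcb, Z)
  ε-move, top Z: go to q3, push Z → (q3, bbcb, Z)
  read b, top Z: go to q2, push Z → (q2, bcb, Z)
  ε-move, top Z: go to q1, push Z → (q1, bcb, Z)
  read b, top Z: go to q2, push EZ → (q2, cb, EZ)
  read c, top E: go to q0, push DE → (q0, b, DEZ)
No transition for (q0, b, top D); M blocks with input b remaining.

stuck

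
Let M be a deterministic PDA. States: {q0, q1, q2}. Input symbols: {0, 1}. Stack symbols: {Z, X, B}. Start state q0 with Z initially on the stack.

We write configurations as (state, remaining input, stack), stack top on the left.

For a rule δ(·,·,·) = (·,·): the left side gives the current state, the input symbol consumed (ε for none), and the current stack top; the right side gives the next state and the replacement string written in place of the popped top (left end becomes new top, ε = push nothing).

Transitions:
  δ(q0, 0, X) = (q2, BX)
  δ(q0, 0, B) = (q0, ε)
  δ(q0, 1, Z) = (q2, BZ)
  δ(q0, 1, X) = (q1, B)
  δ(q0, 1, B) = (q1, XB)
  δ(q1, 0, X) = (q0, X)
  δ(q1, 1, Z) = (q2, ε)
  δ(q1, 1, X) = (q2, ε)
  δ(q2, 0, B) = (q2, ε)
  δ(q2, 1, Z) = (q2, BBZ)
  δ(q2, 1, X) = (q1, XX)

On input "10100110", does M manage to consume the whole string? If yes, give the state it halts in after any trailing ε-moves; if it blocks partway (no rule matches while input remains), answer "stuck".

stuck

(q0, 10100110, Z)
  read 1, top Z: go to q2, push BZ → (q2, 0100110, BZ)
  read 0, top B: go to q2, push ε → (q2, 100110, Z)
  read 1, top Z: go to q2, push BBZ → (q2, 00110, BBZ)
  read 0, top B: go to q2, push ε → (q2, 0110, BZ)
  read 0, top B: go to q2, push ε → (q2, 110, Z)
  read 1, top Z: go to q2, push BBZ → (q2, 10, BBZ)
No transition for (q2, 1, top B); M blocks with input 10 remaining.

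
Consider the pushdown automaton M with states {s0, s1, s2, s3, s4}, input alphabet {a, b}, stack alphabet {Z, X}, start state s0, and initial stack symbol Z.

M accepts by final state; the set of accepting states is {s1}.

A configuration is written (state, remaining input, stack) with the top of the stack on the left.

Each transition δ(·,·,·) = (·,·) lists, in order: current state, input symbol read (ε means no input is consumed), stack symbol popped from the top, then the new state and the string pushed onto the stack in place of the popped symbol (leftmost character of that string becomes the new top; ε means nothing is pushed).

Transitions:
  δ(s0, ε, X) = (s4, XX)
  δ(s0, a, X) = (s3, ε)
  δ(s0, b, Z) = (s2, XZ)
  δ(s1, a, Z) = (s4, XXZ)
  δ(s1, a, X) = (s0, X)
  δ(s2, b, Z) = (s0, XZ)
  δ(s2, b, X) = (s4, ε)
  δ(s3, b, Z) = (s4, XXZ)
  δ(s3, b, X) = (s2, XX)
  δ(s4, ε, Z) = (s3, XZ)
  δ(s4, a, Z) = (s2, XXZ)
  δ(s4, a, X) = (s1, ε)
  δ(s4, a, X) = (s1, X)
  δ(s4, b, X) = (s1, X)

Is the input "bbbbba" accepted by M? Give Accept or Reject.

Reject

No computation consumes all input and reaches a final state.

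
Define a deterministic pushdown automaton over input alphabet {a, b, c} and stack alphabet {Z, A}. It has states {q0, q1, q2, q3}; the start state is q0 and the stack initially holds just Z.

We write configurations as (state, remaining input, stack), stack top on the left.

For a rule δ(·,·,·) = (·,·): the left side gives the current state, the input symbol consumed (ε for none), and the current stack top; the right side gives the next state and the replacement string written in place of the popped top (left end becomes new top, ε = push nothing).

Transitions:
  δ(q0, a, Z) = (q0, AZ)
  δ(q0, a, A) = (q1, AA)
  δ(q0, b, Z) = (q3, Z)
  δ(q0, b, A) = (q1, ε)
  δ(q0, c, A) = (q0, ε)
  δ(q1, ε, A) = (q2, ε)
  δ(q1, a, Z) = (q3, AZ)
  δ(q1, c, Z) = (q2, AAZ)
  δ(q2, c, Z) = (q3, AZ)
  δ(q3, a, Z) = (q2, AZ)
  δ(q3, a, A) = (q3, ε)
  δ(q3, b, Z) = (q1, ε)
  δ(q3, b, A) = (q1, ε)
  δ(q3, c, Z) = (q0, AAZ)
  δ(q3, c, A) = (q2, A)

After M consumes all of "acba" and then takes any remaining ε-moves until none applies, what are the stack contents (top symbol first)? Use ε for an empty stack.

AZ

(q0, acba, Z)
  read a, top Z: go to q0, push AZ → (q0, cba, AZ)
  read c, top A: go to q0, push ε → (q0, ba, Z)
  read b, top Z: go to q3, push Z → (q3, a, Z)
  read a, top Z: go to q2, push AZ → (q2, ε, AZ)
All input consumed in state q2 with stack AZ.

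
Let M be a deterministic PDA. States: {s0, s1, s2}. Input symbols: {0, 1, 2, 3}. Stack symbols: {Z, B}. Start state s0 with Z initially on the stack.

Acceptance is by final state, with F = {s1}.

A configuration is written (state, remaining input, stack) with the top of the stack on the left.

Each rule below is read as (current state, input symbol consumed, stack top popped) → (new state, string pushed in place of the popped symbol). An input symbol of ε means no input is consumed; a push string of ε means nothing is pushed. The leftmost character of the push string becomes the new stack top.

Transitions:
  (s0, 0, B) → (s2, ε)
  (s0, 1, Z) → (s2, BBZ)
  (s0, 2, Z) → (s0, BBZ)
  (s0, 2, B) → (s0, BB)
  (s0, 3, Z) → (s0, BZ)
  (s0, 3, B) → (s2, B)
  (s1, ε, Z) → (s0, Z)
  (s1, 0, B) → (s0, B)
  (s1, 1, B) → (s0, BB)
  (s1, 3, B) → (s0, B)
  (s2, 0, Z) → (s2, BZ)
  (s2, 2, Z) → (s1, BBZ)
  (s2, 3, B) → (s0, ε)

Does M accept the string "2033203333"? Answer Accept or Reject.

Reject

(s0, 2033203333, Z)
  read 2, top Z: go to s0, push BBZ → (s0, 033203333, BBZ)
  read 0, top B: go to s2, push ε → (s2, 33203333, BZ)
  read 3, top B: go to s0, push ε → (s0, 3203333, Z)
  read 3, top Z: go to s0, push BZ → (s0, 203333, BZ)
  read 2, top B: go to s0, push BB → (s0, 03333, BBZ)
  read 0, top B: go to s2, push ε → (s2, 3333, BZ)
  read 3, top B: go to s0, push ε → (s0, 333, Z)
  read 3, top Z: go to s0, push BZ → (s0, 33, BZ)
  read 3, top B: go to s2, push B → (s2, 3, BZ)
  read 3, top B: go to s0, push ε → (s0, ε, Z)
All input consumed; state s0 ∉ F and no further ε-move applies.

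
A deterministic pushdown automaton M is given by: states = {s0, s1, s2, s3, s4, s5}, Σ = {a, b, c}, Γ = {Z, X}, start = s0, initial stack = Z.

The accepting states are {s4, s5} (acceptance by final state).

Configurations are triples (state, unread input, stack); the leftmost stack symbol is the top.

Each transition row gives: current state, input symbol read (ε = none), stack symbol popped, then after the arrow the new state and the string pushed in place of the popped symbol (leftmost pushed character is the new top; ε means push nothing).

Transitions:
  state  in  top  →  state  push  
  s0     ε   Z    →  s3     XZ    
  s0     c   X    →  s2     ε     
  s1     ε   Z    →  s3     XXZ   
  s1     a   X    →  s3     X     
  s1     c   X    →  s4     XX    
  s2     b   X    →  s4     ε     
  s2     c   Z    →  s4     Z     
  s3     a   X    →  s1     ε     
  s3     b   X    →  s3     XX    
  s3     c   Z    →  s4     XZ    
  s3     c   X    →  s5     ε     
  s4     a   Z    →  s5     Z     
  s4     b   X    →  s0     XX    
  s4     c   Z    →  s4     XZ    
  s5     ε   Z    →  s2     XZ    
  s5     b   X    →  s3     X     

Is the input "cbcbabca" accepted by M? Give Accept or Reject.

(s0, cbcbabca, Z) ⊢ (s3, cbcbabca, XZ) ⊢ (s5, bcbabca, Z) ⊢ (s2, bcbabca, XZ) ⊢ (s4, cbabca, Z) ⊢ (s4, babca, XZ) ⊢ (s0, abca, XXZ)
No transition applies at (s0, abca, XXZ); input not fully consumed.

Reject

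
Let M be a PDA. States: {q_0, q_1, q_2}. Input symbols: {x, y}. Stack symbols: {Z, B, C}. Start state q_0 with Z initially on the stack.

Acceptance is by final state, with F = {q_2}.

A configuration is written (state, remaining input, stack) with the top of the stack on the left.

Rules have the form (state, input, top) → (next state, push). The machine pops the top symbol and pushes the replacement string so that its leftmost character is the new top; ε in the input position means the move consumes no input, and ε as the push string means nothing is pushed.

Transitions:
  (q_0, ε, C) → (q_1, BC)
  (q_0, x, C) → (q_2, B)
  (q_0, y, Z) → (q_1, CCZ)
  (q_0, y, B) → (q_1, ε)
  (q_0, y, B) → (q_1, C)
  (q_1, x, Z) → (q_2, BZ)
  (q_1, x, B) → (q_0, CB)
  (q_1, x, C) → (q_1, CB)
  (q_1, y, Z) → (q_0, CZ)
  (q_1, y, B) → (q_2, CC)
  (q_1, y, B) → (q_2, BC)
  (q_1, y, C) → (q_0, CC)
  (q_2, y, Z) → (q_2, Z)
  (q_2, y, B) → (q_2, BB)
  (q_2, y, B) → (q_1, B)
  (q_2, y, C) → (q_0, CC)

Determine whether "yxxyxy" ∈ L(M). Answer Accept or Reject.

Accept

One accepting computation: (q_0, yxxyxy, Z) ⊢ (q_1, xxyxy, CCZ) ⊢ (q_1, xyxy, CBCZ) ⊢ (q_1, yxy, CBBCZ) ⊢ (q_0, xy, CCBBCZ) ⊢ (q_2, y, BCBBCZ) ⊢ (q_2, ε, BBCBBCZ)
All input consumed and state q_2 ∈ F.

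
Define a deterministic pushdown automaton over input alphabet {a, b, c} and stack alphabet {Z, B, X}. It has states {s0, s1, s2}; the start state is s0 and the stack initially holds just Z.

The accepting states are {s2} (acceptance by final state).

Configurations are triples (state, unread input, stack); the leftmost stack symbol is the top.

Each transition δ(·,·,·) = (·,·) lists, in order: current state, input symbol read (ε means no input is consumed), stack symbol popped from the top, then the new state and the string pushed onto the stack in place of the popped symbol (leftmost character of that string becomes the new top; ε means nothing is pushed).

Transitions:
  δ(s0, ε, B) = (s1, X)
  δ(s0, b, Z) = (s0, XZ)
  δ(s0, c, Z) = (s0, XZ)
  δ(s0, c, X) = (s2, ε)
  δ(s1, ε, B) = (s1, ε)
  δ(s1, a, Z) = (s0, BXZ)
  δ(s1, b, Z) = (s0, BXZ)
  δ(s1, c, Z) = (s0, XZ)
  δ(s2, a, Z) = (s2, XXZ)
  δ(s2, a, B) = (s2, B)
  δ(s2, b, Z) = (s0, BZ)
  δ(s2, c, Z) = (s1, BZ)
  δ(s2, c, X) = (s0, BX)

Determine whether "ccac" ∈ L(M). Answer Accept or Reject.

Reject

(s0, ccac, Z) ⊢ (s0, cac, XZ) ⊢ (s2, ac, Z) ⊢ (s2, c, XXZ) ⊢ (s0, ε, BXXZ) ⊢ (s1, ε, XXXZ)
All input consumed; state s1 ∉ F and no further ε-move applies.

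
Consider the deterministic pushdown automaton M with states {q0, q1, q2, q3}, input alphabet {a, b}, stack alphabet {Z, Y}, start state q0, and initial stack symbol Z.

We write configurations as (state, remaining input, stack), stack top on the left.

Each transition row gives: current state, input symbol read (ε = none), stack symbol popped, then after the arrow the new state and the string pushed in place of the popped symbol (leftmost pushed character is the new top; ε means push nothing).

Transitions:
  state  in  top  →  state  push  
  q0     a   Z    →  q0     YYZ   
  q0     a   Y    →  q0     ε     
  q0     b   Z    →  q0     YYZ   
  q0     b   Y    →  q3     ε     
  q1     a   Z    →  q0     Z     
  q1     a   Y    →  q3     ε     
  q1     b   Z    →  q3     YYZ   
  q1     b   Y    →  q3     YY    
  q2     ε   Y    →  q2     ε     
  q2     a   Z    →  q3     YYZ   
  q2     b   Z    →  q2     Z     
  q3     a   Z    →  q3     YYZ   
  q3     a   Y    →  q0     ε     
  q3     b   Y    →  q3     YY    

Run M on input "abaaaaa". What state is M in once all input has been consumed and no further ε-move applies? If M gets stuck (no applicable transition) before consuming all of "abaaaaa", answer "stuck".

q0

(q0, abaaaaa, Z)
  read a, top Z: go to q0, push YYZ → (q0, baaaaa, YYZ)
  read b, top Y: go to q3, push ε → (q3, aaaaa, YZ)
  read a, top Y: go to q0, push ε → (q0, aaaa, Z)
  read a, top Z: go to q0, push YYZ → (q0, aaa, YYZ)
  read a, top Y: go to q0, push ε → (q0, aa, YZ)
  read a, top Y: go to q0, push ε → (q0, a, Z)
  read a, top Z: go to q0, push YYZ → (q0, ε, YYZ)
All input consumed; M is in state q0.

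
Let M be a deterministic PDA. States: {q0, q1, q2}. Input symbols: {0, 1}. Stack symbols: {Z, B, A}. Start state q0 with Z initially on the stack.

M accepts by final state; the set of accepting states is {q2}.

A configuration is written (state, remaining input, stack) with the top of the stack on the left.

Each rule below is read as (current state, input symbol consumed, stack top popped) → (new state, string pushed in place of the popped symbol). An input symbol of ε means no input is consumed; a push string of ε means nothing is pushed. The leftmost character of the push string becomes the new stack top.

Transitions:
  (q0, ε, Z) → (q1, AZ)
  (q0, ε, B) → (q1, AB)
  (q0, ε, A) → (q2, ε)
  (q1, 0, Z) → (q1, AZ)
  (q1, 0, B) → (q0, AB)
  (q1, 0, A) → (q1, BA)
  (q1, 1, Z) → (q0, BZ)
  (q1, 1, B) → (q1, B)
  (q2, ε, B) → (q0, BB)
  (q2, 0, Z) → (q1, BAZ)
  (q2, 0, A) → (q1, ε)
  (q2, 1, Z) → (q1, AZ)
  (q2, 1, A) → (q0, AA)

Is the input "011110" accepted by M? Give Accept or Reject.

Accept

(q0, 011110, Z) ⊢ (q1, 011110, AZ) ⊢ (q1, 11110, BAZ) ⊢ (q1, 1110, BAZ) ⊢ (q1, 110, BAZ) ⊢ (q1, 10, BAZ) ⊢ (q1, 0, BAZ) ⊢ (q0, ε, ABAZ) ⊢ (q2, ε, BAZ)
All input consumed; state q2 ∈ F.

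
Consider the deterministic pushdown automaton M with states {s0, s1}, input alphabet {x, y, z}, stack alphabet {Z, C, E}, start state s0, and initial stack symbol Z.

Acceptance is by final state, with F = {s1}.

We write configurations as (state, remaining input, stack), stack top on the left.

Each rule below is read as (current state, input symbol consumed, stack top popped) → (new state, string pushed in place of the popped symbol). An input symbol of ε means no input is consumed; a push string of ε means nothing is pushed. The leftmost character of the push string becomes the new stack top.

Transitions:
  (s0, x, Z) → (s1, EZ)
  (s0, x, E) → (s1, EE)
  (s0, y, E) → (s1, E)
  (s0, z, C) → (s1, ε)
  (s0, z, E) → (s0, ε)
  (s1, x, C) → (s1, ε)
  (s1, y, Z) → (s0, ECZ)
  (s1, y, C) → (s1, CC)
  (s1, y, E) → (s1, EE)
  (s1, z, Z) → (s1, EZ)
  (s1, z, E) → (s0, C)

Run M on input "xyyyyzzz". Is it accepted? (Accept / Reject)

Reject

(s0, xyyyyzzz, Z)
  read x, top Z: go to s1, push EZ → (s1, yyyyzzz, EZ)
  read y, top E: go to s1, push EE → (s1, yyyzzz, EEZ)
  read y, top E: go to s1, push EE → (s1, yyzzz, EEEZ)
  read y, top E: go to s1, push EE → (s1, yzzz, EEEEZ)
  read y, top E: go to s1, push EE → (s1, zzz, EEEEEZ)
  read z, top E: go to s0, push C → (s0, zz, CEEEEZ)
  read z, top C: go to s1, push ε → (s1, z, EEEEZ)
  read z, top E: go to s0, push C → (s0, ε, CEEEZ)
All input consumed; state s0 ∉ F and no further ε-move applies.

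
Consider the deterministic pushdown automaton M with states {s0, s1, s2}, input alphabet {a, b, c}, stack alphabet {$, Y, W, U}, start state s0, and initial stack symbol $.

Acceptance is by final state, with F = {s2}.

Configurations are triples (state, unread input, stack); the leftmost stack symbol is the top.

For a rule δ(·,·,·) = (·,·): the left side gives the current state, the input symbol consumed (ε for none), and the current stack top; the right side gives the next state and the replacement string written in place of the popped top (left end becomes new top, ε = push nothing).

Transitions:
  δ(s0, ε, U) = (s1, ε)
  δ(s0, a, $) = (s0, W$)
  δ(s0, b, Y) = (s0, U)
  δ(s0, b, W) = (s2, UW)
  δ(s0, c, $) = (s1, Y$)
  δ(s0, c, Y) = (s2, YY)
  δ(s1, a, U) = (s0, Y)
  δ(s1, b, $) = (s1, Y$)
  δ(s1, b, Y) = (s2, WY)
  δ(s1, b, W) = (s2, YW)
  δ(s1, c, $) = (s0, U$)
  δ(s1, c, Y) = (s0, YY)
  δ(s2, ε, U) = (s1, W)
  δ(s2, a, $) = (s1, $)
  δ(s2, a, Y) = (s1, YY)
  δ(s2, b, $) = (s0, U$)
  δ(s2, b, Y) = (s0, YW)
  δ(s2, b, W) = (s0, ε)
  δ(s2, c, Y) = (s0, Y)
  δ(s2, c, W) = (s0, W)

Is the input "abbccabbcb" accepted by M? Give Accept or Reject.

(s0, abbccabbcb, $) ⊢ (s0, bbccabbcb, W$) ⊢ (s2, bccabbcb, UW$) ⊢ (s1, bccabbcb, WW$) ⊢ (s2, ccabbcb, YWW$) ⊢ (s0, cabbcb, YWW$) ⊢ (s2, abbcb, YYWW$) ⊢ (s1, bbcb, YYYWW$) ⊢ (s2, bcb, WYYYWW$) ⊢ (s0, cb, YYYWW$) ⊢ (s2, b, YYYYWW$) ⊢ (s0, ε, YWYYYWW$)
All input consumed; state s0 ∉ F and no further ε-move applies.

Reject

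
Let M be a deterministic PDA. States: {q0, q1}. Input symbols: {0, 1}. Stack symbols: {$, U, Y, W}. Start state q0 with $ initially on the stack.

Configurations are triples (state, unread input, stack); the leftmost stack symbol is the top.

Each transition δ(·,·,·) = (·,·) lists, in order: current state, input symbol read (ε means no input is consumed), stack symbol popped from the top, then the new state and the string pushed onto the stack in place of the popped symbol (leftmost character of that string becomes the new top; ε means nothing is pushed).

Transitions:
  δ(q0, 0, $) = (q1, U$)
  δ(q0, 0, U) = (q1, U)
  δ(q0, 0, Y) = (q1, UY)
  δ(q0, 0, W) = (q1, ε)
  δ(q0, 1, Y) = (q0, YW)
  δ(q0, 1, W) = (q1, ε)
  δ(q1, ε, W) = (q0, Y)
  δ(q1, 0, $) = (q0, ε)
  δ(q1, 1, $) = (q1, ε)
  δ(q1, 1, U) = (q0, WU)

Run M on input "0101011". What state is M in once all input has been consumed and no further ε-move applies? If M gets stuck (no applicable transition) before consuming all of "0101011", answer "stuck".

(q0, 0101011, $)
  read 0, top $: go to q1, push U$ → (q1, 101011, U$)
  read 1, top U: go to q0, push WU → (q0, 01011, WU$)
  read 0, top W: go to q1, push ε → (q1, 1011, U$)
  read 1, top U: go to q0, push WU → (q0, 011, WU$)
  read 0, top W: go to q1, push ε → (q1, 11, U$)
  read 1, top U: go to q0, push WU → (q0, 1, WU$)
  read 1, top W: go to q1, push ε → (q1, ε, U$)
All input consumed; M is in state q1.

q1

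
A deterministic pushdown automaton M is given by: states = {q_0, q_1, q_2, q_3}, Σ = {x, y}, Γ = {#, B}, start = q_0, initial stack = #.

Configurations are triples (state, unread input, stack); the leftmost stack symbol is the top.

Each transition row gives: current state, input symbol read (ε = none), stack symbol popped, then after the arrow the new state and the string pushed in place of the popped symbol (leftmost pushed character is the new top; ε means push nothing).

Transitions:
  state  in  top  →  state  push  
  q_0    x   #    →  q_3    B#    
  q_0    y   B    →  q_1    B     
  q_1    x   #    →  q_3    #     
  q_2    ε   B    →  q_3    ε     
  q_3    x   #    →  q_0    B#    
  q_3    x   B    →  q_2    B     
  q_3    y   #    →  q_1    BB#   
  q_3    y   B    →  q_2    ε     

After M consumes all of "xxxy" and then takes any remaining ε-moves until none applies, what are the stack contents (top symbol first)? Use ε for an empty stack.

B#

(q_0, xxxy, #)
  read x, top #: go to q_3, push B# → (q_3, xxy, B#)
  read x, top B: go to q_2, push B → (q_2, xy, B#)
  ε-move, top B: go to q_3, push ε → (q_3, xy, #)
  read x, top #: go to q_0, push B# → (q_0, y, B#)
  read y, top B: go to q_1, push B → (q_1, ε, B#)
All input consumed in state q_1 with stack B#.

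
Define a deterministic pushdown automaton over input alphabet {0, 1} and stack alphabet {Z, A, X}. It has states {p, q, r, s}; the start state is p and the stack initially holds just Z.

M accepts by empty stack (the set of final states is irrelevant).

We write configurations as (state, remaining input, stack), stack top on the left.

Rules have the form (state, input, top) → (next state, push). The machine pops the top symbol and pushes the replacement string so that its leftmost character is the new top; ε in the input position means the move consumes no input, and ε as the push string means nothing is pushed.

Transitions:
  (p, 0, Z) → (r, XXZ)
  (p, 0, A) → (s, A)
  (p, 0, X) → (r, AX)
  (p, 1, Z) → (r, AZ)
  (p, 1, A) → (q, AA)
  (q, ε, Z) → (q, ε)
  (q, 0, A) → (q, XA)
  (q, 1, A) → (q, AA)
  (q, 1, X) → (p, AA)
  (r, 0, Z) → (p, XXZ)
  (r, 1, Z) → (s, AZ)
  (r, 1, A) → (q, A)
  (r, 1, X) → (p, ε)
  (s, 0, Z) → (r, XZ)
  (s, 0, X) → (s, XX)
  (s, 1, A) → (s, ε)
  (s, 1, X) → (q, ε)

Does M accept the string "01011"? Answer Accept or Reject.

Reject

(p, 01011, Z)
  read 0, top Z: go to r, push XXZ → (r, 1011, XXZ)
  read 1, top X: go to p, push ε → (p, 011, XZ)
  read 0, top X: go to r, push AX → (r, 11, AXZ)
  read 1, top A: go to q, push A → (q, 1, AXZ)
  read 1, top A: go to q, push AA → (q, ε, AAXZ)
All input consumed; stack is AAXZ, not empty, and no further ε-move applies.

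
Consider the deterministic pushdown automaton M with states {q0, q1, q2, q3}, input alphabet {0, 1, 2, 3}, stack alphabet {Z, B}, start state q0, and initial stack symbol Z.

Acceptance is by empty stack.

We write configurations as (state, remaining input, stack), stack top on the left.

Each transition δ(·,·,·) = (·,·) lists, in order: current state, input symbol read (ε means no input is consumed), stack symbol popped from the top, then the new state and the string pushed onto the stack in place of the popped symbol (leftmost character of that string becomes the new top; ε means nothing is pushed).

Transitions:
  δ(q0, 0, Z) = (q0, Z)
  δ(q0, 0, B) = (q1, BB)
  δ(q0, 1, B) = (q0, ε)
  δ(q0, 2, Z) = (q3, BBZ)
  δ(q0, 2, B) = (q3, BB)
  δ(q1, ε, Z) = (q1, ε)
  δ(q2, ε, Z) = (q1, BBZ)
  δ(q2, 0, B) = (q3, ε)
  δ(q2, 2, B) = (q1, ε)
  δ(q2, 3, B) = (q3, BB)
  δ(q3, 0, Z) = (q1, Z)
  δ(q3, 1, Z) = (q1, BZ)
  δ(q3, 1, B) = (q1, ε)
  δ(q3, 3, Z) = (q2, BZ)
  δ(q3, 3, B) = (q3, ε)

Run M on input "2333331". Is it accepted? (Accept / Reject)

Accept

(q0, 2333331, Z)
  read 2, top Z: go to q3, push BBZ → (q3, 333331, BBZ)
  read 3, top B: go to q3, push ε → (q3, 33331, BZ)
  read 3, top B: go to q3, push ε → (q3, 3331, Z)
  read 3, top Z: go to q2, push BZ → (q2, 331, BZ)
  read 3, top B: go to q3, push BB → (q3, 31, BBZ)
  read 3, top B: go to q3, push ε → (q3, 1, BZ)
  read 1, top B: go to q1, push ε → (q1, ε, Z)
  ε-move, top Z: go to q1, push ε → (q1, ε, ε)
All input consumed and the stack is empty.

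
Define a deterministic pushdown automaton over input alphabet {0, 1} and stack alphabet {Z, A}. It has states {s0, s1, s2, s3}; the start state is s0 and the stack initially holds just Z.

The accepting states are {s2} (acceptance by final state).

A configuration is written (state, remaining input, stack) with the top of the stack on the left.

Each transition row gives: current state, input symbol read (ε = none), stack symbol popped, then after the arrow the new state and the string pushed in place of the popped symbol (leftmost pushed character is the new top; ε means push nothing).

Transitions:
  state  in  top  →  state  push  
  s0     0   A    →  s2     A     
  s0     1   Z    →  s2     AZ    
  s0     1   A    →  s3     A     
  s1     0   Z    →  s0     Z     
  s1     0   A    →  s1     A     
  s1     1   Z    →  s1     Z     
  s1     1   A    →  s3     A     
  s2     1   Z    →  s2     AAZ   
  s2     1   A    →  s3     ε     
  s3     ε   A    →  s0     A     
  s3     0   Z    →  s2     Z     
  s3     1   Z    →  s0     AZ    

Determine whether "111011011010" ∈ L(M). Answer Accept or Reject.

Accept

(s0, 111011011010, Z)
  read 1, top Z: go to s2, push AZ → (s2, 11011011010, AZ)
  read 1, top A: go to s3, push ε → (s3, 1011011010, Z)
  read 1, top Z: go to s0, push AZ → (s0, 011011010, AZ)
  read 0, top A: go to s2, push A → (s2, 11011010, AZ)
  read 1, top A: go to s3, push ε → (s3, 1011010, Z)
  read 1, top Z: go to s0, push AZ → (s0, 011010, AZ)
  read 0, top A: go to s2, push A → (s2, 11010, AZ)
  read 1, top A: go to s3, push ε → (s3, 1010, Z)
  read 1, top Z: go to s0, push AZ → (s0, 010, AZ)
  read 0, top A: go to s2, push A → (s2, 10, AZ)
  read 1, top A: go to s3, push ε → (s3, 0, Z)
  read 0, top Z: go to s2, push Z → (s2, ε, Z)
All input consumed; state s2 ∈ F.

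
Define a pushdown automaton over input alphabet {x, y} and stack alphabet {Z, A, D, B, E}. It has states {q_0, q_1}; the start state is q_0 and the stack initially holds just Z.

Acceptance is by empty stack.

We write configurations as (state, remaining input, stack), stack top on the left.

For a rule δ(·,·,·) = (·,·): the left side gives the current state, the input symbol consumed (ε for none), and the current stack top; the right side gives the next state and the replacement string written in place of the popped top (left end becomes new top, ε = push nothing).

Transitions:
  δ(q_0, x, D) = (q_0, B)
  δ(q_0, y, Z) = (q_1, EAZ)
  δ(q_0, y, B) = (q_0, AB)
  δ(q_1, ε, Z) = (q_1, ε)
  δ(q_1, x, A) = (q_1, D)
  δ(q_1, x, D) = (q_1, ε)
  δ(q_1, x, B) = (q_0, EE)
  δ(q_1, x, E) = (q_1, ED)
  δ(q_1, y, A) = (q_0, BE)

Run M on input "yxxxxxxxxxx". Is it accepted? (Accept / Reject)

Reject

No computation consumes all input and empties the stack.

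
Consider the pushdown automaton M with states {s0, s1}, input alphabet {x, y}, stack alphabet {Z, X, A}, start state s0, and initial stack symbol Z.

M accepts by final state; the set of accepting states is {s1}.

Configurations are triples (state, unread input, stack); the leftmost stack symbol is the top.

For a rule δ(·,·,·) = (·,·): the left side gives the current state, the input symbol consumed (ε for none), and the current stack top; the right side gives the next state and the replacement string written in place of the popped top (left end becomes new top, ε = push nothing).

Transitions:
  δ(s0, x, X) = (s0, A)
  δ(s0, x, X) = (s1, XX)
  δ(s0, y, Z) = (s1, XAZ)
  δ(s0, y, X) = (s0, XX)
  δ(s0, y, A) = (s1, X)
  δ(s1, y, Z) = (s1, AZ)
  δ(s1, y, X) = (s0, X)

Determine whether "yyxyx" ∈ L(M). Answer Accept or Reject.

Accept

One accepting computation: (s0, yyxyx, Z) ⊢ (s1, yxyx, XAZ) ⊢ (s0, xyx, XAZ) ⊢ (s1, yx, XXAZ) ⊢ (s0, x, XXAZ) ⊢ (s1, ε, XXXAZ)
All input consumed and state s1 ∈ F.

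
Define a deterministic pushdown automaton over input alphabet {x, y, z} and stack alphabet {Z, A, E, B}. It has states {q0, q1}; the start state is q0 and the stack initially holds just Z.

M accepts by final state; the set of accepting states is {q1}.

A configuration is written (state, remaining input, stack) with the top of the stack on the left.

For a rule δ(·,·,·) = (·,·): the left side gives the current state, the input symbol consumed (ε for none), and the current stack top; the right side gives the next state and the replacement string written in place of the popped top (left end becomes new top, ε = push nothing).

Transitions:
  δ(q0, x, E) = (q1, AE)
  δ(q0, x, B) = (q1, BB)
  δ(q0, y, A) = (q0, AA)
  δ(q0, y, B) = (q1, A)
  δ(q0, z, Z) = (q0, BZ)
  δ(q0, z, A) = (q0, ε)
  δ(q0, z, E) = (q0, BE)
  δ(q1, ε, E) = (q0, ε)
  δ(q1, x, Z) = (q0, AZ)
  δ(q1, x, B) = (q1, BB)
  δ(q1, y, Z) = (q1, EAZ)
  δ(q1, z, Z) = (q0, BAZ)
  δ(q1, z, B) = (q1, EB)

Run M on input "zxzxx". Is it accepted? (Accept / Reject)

Accept

(q0, zxzxx, Z)
  read z, top Z: go to q0, push BZ → (q0, xzxx, BZ)
  read x, top B: go to q1, push BB → (q1, zxx, BBZ)
  read z, top B: go to q1, push EB → (q1, xx, EBBZ)
  ε-move, top E: go to q0, push ε → (q0, xx, BBZ)
  read x, top B: go to q1, push BB → (q1, x, BBBZ)
  read x, top B: go to q1, push BB → (q1, ε, BBBBZ)
All input consumed; state q1 ∈ F.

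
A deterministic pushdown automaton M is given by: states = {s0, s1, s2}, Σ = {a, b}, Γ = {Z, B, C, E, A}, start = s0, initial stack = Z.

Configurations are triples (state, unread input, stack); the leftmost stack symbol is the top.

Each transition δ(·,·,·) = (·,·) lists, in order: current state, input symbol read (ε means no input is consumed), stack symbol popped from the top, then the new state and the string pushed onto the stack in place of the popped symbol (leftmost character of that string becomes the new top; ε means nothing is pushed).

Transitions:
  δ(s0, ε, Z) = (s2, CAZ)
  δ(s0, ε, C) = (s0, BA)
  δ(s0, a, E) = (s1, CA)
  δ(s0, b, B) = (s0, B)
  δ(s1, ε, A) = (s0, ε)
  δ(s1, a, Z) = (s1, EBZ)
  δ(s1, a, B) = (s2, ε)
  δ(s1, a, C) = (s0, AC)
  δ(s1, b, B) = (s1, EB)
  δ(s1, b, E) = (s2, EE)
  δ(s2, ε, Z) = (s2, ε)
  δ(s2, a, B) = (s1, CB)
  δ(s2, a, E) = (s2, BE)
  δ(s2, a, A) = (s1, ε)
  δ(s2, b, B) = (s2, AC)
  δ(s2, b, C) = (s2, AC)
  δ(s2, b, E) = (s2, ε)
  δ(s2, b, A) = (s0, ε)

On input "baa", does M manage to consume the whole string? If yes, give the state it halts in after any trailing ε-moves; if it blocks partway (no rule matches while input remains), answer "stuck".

(s0, baa, Z)
  ε-move, top Z: go to s2, push CAZ → (s2, baa, CAZ)
  read b, top C: go to s2, push AC → (s2, aa, ACAZ)
  read a, top A: go to s1, push ε → (s1, a, CAZ)
  read a, top C: go to s0, push AC → (s0, ε, ACAZ)
All input consumed; M is in state s0.

s0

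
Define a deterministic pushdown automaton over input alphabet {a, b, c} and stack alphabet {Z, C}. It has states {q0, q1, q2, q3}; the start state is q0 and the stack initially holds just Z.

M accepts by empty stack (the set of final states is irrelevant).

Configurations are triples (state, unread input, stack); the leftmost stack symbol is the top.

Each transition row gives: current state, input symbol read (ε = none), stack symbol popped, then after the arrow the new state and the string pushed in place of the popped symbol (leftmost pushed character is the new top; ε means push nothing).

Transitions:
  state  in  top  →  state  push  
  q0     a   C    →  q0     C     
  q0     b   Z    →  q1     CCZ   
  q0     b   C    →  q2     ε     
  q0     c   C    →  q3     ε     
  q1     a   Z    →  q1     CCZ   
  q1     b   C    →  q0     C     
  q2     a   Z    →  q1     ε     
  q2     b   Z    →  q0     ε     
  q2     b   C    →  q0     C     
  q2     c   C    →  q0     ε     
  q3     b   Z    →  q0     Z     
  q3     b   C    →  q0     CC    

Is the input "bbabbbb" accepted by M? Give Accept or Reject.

Accept

(q0, bbabbbb, Z) ⊢ (q1, babbbb, CCZ) ⊢ (q0, abbbb, CCZ) ⊢ (q0, bbbb, CCZ) ⊢ (q2, bbb, CZ) ⊢ (q0, bb, CZ) ⊢ (q2, b, Z) ⊢ (q0, ε, ε)
All input consumed and the stack is empty.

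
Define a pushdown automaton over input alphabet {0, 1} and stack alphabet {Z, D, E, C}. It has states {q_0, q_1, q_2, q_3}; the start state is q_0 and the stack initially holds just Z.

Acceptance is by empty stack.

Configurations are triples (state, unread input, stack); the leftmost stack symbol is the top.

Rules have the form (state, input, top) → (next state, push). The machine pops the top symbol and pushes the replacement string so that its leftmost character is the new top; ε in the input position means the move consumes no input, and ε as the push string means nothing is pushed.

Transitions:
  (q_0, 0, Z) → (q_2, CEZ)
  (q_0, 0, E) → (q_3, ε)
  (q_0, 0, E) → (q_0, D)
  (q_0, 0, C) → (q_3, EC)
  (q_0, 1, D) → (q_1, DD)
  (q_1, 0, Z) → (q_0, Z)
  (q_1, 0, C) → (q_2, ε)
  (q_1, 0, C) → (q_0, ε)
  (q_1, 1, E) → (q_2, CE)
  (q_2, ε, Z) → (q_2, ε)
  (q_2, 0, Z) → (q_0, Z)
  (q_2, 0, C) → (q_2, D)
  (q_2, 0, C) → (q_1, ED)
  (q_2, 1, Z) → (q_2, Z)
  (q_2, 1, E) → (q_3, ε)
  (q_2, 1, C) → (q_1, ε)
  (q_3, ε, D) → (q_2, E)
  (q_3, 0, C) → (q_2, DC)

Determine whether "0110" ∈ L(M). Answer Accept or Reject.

Reject

No computation consumes all input and empties the stack.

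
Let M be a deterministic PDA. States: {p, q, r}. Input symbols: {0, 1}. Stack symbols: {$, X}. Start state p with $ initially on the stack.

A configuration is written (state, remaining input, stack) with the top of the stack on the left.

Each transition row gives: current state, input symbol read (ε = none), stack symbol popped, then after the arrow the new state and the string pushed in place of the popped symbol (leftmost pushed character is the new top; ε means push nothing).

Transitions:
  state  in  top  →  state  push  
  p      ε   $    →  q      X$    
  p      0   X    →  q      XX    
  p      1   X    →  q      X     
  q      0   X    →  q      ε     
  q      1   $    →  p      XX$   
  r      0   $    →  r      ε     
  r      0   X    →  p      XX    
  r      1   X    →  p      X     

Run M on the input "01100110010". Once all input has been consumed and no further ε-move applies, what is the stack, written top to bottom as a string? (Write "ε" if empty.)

(p, 01100110010, $)
  ε-move, top $: go to q, push X$ → (q, 01100110010, X$)
  read 0, top X: go to q, push ε → (q, 1100110010, $)
  read 1, top $: go to p, push XX$ → (p, 100110010, XX$)
  read 1, top X: go to q, push X → (q, 00110010, XX$)
  read 0, top X: go to q, push ε → (q, 0110010, X$)
  read 0, top X: go to q, push ε → (q, 110010, $)
  read 1, top $: go to p, push XX$ → (p, 10010, XX$)
  read 1, top X: go to q, push X → (q, 0010, XX$)
  read 0, top X: go to q, push ε → (q, 010, X$)
  read 0, top X: go to q, push ε → (q, 10, $)
  read 1, top $: go to p, push XX$ → (p, 0, XX$)
  read 0, top X: go to q, push XX → (q, ε, XXX$)
All input consumed in state q with stack XXX$.

XXX$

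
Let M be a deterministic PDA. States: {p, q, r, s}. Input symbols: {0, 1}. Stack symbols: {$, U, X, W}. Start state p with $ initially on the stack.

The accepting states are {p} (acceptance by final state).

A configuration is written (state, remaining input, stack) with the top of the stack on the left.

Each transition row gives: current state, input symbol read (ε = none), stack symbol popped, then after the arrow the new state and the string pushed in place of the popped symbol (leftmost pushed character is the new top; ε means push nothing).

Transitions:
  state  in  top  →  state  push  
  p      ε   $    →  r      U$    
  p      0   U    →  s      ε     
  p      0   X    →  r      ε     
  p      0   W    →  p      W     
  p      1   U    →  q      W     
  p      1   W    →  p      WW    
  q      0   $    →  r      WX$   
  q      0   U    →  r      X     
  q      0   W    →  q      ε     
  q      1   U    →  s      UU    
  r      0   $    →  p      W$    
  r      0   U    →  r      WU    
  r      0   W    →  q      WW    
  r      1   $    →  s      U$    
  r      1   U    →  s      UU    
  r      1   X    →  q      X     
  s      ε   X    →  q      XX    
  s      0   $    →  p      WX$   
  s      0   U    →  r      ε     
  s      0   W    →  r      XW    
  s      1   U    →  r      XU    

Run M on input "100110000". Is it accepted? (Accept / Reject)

(p, 100110000, $)
  ε-move, top $: go to r, push U$ → (r, 100110000, U$)
  read 1, top U: go to s, push UU → (s, 00110000, UU$)
  read 0, top U: go to r, push ε → (r, 0110000, U$)
  read 0, top U: go to r, push WU → (r, 110000, WU$)
No transition applies at (r, 110000, WU$); input not fully consumed.

Reject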